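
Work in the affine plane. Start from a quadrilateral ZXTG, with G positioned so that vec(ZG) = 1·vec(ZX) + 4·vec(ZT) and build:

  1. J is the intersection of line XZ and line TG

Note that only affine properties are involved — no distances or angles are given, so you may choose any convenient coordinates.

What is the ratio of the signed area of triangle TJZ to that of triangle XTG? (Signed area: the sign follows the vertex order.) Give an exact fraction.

Set Z = (0, 0), X = (1, 0), T = (0, 1), G = (1, 4); any affine frame gives the same invariant.
1. J is the intersection of line XZ and line TG ⇒ J = (-1/3, 0)
2·[TJZ] = 1/3, 2·[XTG] = -4
[TJZ]:[XTG] = 1/3:-4 = -1/12

[TJZ]:[XTG] = -1/12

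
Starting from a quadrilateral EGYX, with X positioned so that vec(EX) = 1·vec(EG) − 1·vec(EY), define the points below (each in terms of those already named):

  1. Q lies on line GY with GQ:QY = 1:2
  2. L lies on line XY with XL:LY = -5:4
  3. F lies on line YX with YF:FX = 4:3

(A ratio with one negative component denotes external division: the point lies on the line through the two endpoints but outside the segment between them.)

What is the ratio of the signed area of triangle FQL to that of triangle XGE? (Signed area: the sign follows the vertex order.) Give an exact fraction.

Assign E = (0, 0), G = (1, 0), Y = (0, 1), X = (1, -1) — the answer is frame-independent, so this choice is without loss of generality.
1. Q lies on line GY with GQ:QY = 1:2 ⇒ Q = (2/3, 1/3)
2. L lies on line XY with XL:LY = -5:4 ⇒ L = (-4, 9)
3. F lies on line YX with YF:FX = 4:3 ⇒ F = (4/7, -1/7)
2·[FQL] = 64/21, 2·[XGE] = 1
[FQL]:[XGE] = 64/21:1 = 64/21

[FQL]:[XGE] = 64/21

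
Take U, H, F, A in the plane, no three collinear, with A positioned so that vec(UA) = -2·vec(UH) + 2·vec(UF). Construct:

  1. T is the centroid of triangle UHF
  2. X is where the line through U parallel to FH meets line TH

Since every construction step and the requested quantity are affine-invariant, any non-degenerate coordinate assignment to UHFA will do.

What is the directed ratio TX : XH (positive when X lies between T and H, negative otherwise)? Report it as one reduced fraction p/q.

TX:XH = -2/3

Choose coordinates U = (0, 0), H = (1, 0), F = (0, 1), A = (-2, 2).
1. T is the centroid of triangle UHF ⇒ T = (1/3, 1/3)
2. X is where the line through U parallel to FH meets line TH ⇒ X = (-1, 1)
X = T + t·(H−T) with t = -2, so TX:XH = t:(1−t) = -2:3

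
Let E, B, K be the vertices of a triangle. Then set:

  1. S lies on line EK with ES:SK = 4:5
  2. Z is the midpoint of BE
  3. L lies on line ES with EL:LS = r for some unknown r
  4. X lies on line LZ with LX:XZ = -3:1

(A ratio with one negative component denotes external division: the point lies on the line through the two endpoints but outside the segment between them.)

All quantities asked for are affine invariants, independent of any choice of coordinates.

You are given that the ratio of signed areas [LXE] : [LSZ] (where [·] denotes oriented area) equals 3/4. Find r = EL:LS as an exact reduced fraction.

Set E = (0, 0), B = (1, 0), K = (0, 1); any affine frame gives the same invariant.
1. S lies on line EK with ES:SK = 4:5 ⇒ S = (0, 4/9)
2. Z is the midpoint of BE ⇒ Z = (1/2, 0)
3. With EL:LS = r, write λ = r/(r+1) so L = E + λ·(S−E); L is affine-linear in λ
4. X lies on line LZ with LX:XZ = -3:1 ⇒ X is an affine combination of earlier points and hence also affine-linear in λ
Every point depending on L is an affine combination of L and λ-independent points, so each such coordinate is linear in λ; the λ² term in each signed area is a multiple of (S−E)×(S−E) = 0, so 2·[LXE] and 2·[LSZ] are each linear in λ. Evaluating at λ=0 and λ=1:
  2·[LXE] = -1/3·λ,   2·[LSZ] = 2/9·λ − 2/9
So [LXE]:[LSZ] = (-1/3·λ) / (2/9·λ − 2/9). Setting this equal to 3/4:
  -1/3·λ = 3/4·(2/9·λ − 2/9)  ⇒  λ = 1/3
Then r = λ/(1−λ) = (1/3)/(2/3) = 1/2. Check: with r = 1/2, L = (0, 4/27) and [LXE]:[LSZ] = 3/4 as required.

r = 1/2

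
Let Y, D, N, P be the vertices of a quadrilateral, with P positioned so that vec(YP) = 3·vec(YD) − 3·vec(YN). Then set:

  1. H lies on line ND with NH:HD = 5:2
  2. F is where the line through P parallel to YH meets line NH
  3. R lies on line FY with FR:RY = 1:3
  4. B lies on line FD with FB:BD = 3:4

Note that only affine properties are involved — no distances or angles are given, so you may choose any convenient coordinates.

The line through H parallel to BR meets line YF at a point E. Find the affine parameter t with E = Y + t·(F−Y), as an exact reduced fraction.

t = 27/76

Work in coordinates with Y = (0, 0), D = (1, 0), N = (0, 1), P = (3, -3).
1. H lies on line ND with NH:HD = 5:2 ⇒ H = (5/7, 2/7)
2. F is where the line through P parallel to YH meets line NH ⇒ F = (26/7, -19/7)
3. R lies on line FY with FR:RY = 1:3 ⇒ R = (39/14, -57/28)
4. B lies on line FD with FB:BD = 3:4 ⇒ B = (125/49, -76/49)
through H parallel to BR: direction (23/98, -95/196); meets YF at E = (351/266, -27/28)
E = Y + t·(F−Y) with t = 27/76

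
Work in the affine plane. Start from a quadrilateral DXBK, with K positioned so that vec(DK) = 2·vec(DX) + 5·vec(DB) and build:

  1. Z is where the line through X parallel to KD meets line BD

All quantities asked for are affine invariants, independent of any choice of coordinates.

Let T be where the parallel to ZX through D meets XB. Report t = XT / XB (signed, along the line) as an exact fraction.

t = 5/7

Work in coordinates with D = (0, 0), X = (1, 0), B = (0, 1), K = (2, 5).
1. Z is where the line through X parallel to KD meets line BD ⇒ Z = (0, -5/2)
through D parallel to ZX: direction (1, 5/2); meets XB at T = (2/7, 5/7)
T = X + t·(B−X) with t = 5/7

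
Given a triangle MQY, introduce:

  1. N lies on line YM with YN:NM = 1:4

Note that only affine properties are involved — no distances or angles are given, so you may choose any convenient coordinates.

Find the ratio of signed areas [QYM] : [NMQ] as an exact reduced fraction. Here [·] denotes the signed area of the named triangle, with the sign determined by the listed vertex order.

[QYM]:[NMQ] = 5/4

Set M = (0, 0), Q = (1, 0), Y = (0, 1); any affine frame gives the same invariant.
1. N lies on line YM with YN:NM = 1:4 ⇒ N = (0, 4/5)
2·[QYM] = 1, 2·[NMQ] = 4/5
[QYM]:[NMQ] = 1:4/5 = 5/4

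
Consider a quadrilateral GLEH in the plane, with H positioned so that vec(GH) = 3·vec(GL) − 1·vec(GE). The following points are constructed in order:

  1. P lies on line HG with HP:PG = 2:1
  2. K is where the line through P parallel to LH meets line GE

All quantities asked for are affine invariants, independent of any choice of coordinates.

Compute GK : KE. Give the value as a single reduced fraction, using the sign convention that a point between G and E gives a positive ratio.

GK:KE = 1/5

Set G = (0, 0), L = (1, 0), E = (0, 1), H = (3, -1); any affine frame gives the same invariant.
1. P lies on line HG with HP:PG = 2:1 ⇒ P = (1, -1/3)
2. K is where the line through P parallel to LH meets line GE ⇒ K = (0, 1/6)
K = G + t·(E−G) with t = 1/6, so GK:KE = t:(1−t) = 1/6:5/6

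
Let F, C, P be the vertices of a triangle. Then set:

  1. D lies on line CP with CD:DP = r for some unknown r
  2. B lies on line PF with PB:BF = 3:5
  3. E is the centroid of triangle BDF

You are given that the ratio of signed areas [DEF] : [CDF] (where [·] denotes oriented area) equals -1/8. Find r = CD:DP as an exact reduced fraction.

r = -5/3

Set F = (0, 0), C = (1, 0), P = (0, 1); any affine frame gives the same invariant.
1. With CD:DP = r, write λ = r/(r+1) so D = C + λ·(P−C); D is affine-linear in λ
2. B lies on line PF with PB:BF = 3:5 ⇒ B = (0, 5/8)
3. E is the centroid of triangle BDF ⇒ E is an affine combination of earlier points and hence also affine-linear in λ
Every point depending on D is an affine combination of D and λ-independent points, so each such coordinate is linear in λ; the λ² term in each signed area is a multiple of (P−C)×(P−C) = 0, so 2·[DEF] and 2·[CDF] are each linear in λ. Evaluating at λ=0 and λ=1:
  2·[DEF] = -5/24·λ + 5/24,   2·[CDF] = λ
So [DEF]:[CDF] = (-5/24·λ + 5/24) / (λ). Setting this equal to -1/8:
  -5/24·λ + 5/24 = -1/8·(λ)  ⇒  λ = 5/2
Then r = λ/(1−λ) = (5/2)/(-3/2) = -5/3. Check: with r = -5/3, D = (-3/2, 5/2) and [DEF]:[CDF] = -1/8 as required.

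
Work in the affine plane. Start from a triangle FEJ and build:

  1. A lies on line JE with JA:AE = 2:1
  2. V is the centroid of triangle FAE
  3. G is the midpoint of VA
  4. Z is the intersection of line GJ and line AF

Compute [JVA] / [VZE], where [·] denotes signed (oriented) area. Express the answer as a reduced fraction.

[JVA]:[VZE] = -26/9

Assign F = (0, 0), E = (1, 0), J = (0, 1) — the answer is frame-independent, so this choice is without loss of generality.
1. A lies on line JE with JA:AE = 2:1 ⇒ A = (2/3, 1/3)
2. V is the centroid of triangle FAE ⇒ V = (5/9, 1/9)
3. G is the midpoint of VA ⇒ G = (11/18, 2/9)
4. Z is the intersection of line GJ and line AF ⇒ Z = (22/39, 11/39)
2·[JVA] = 2/9, 2·[VZE] = -1/13
[JVA]:[VZE] = 2/9:-1/13 = -26/9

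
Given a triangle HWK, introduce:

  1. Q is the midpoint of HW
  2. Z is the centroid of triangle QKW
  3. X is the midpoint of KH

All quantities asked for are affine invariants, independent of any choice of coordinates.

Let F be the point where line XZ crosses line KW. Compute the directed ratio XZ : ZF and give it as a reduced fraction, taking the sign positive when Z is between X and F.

Choose coordinates H = (0, 0), W = (1, 0), K = (0, 1).
1. Q is the midpoint of HW ⇒ Q = (1/2, 0)
2. Z is the centroid of triangle QKW ⇒ Z = (1/2, 1/3)
3. X is the midpoint of KH ⇒ X = (0, 1/2)
line XZ meets KW at F = (3/4, 1/4)
Z = X + t·(F−X) with t = 2/3, so XZ:ZF = 2/3:1/3

XZ:ZF = 2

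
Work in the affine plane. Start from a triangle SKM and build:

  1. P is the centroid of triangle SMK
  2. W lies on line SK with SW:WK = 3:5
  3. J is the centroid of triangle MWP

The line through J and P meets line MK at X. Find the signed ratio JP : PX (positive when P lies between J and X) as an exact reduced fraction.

JP:PX = -1/24

Choose coordinates S = (0, 0), K = (1, 0), M = (0, 1).
1. P is the centroid of triangle SMK ⇒ P = (1/3, 1/3)
2. W lies on line SK with SW:WK = 3:5 ⇒ W = (3/8, 0)
3. J is the centroid of triangle MWP ⇒ J = (17/72, 4/9)
line JP meets MK at X = (-2, 3)
P = J + t·(X−J) with t = -1/23, so JP:PX = -1/23:24/23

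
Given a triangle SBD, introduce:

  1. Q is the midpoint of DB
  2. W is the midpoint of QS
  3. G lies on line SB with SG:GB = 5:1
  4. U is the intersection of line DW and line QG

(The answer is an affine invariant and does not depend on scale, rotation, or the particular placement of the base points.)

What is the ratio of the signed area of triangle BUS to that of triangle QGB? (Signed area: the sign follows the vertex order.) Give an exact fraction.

Work in coordinates with S = (0, 0), B = (1, 0), D = (0, 1).
1. Q is the midpoint of DB ⇒ Q = (1/2, 1/2)
2. W is the midpoint of QS ⇒ W = (1/4, 1/4)
3. G lies on line SB with SG:GB = 5:1 ⇒ G = (5/6, 0)
4. U is the intersection of line DW and line QG ⇒ U = (-1/6, 3/2)
2·[BUS] = 3/2, 2·[QGB] = 1/12
[BUS]:[QGB] = 3/2:1/12 = 18

[BUS]:[QGB] = 18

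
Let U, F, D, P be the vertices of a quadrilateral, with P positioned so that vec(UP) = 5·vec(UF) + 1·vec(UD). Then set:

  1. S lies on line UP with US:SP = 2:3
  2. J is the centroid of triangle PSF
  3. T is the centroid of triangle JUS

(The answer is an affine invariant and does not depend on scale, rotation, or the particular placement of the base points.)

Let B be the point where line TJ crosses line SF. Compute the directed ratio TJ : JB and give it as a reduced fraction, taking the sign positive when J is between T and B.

TJ:JB = -4/3

Choose coordinates U = (0, 0), F = (1, 0), D = (0, 1), P = (5, 1).
1. S lies on line UP with US:SP = 2:3 ⇒ S = (2, 2/5)
2. J is the centroid of triangle PSF ⇒ J = (8/3, 7/15)
3. T is the centroid of triangle JUS ⇒ T = (14/9, 13/45)
line TJ meets SF at B = (11/6, 1/3)
J = T + t·(B−T) with t = 4, so TJ:JB = 4:-3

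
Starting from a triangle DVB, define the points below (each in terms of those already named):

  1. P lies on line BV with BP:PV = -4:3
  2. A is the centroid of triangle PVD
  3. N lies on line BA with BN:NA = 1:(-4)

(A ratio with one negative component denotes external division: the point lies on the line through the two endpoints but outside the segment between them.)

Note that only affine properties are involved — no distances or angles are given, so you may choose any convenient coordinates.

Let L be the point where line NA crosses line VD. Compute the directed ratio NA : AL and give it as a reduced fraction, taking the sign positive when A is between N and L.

Work in coordinates with D = (0, 0), V = (1, 0), B = (0, 1).
1. P lies on line BV with BP:PV = -4:3 ⇒ P = (4, -3)
2. A is the centroid of triangle PVD ⇒ A = (5/3, -1)
3. N lies on line BA with BN:NA = 1:(-4) ⇒ N = (-5/9, 5/3)
line NA meets VD at L = (5/6, 0)
A = N + t·(L−N) with t = 8/5, so NA:AL = 8/5:-3/5

NA:AL = -8/3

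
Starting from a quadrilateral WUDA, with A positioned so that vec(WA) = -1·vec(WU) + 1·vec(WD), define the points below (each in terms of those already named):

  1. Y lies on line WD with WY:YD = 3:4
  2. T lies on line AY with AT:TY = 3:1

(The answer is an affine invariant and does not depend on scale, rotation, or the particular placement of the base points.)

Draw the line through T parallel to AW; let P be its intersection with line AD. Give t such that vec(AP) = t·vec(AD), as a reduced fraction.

t = 9/28

Assign W = (0, 0), U = (1, 0), D = (0, 1), A = (-1, 1) — the answer is frame-independent, so this choice is without loss of generality.
1. Y lies on line WD with WY:YD = 3:4 ⇒ Y = (0, 3/7)
2. T lies on line AY with AT:TY = 3:1 ⇒ T = (-1/4, 4/7)
through T parallel to AW: direction (1, -1); meets AD at P = (-19/28, 1)
P = A + t·(D−A) with t = 9/28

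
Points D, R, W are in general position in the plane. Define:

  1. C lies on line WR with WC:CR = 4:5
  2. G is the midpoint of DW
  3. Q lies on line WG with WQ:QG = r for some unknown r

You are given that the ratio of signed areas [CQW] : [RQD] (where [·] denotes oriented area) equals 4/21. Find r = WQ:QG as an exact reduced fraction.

Set D = (0, 0), R = (1, 0), W = (0, 1); any affine frame gives the same invariant.
1. C lies on line WR with WC:CR = 4:5 ⇒ C = (4/9, 5/9)
2. G is the midpoint of DW ⇒ G = (0, 1/2)
3. With WQ:QG = r, write λ = r/(r+1) so Q = W + λ·(G−W); Q is affine-linear in λ
Every point depending on Q is an affine combination of Q and λ-independent points, so each such coordinate is linear in λ; the λ² term in each signed area is a multiple of (G−W)×(G−W) = 0, so 2·[CQW] and 2·[RQD] are each linear in λ. Evaluating at λ=0 and λ=1:
  2·[CQW] = -2/9·λ,   2·[RQD] = -1/2·λ + 1
So [CQW]:[RQD] = (-2/9·λ) / (-1/2·λ + 1). Setting this equal to 4/21:
  -2/9·λ = 4/21·(-1/2·λ + 1)  ⇒  λ = -3/2
Then r = λ/(1−λ) = (-3/2)/(5/2) = -3/5. Check: with r = -3/5, Q = (0, 7/4) and [CQW]:[RQD] = 4/21 as required.

r = -3/5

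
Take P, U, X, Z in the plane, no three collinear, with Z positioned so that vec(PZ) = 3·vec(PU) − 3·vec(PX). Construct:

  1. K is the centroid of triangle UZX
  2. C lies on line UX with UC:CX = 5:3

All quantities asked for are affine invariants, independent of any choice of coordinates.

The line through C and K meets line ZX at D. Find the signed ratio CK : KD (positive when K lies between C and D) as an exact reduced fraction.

CK:KD = 1/8

Work in coordinates with P = (0, 0), U = (1, 0), X = (0, 1), Z = (3, -3).
1. K is the centroid of triangle UZX ⇒ K = (4/3, -2/3)
2. C lies on line UX with UC:CX = 5:3 ⇒ C = (3/8, 5/8)
line CK meets ZX at D = (9, -11)
K = C + t·(D−C) with t = 1/9, so CK:KD = 1/9:8/9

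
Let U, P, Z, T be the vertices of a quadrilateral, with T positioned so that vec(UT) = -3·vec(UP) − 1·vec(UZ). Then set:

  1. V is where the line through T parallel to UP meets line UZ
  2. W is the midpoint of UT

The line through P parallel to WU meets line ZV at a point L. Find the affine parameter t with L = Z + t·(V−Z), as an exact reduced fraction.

t = 2/3

Choose coordinates U = (0, 0), P = (1, 0), Z = (0, 1), T = (-3, -1).
1. V is where the line through T parallel to UP meets line UZ ⇒ V = (0, -1)
2. W is the midpoint of UT ⇒ W = (-3/2, -1/2)
through P parallel to WU: direction (3/2, 1/2); meets ZV at L = (0, -1/3)
L = Z + t·(V−Z) with t = 2/3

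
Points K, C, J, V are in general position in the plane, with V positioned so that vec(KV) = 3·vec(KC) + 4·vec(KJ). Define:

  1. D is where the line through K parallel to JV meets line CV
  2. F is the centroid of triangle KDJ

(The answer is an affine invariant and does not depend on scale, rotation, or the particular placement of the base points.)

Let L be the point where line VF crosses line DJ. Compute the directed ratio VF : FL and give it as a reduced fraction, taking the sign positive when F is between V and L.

VF:FL = -11/2

Set K = (0, 0), C = (1, 0), J = (0, 1), V = (3, 4); any affine frame gives the same invariant.
1. D is where the line through K parallel to JV meets line CV ⇒ D = (2, 2)
2. F is the centroid of triangle KDJ ⇒ F = (2/3, 1)
line VF meets DJ at L = (12/11, 17/11)
F = V + t·(L−V) with t = 11/9, so VF:FL = 11/9:-2/9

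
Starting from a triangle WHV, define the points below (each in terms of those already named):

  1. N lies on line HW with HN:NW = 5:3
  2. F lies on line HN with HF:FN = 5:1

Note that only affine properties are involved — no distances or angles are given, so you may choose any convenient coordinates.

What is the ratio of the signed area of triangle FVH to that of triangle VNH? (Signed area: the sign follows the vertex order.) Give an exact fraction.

[FVH]:[VNH] = -5/6

Choose coordinates W = (0, 0), H = (1, 0), V = (0, 1).
1. N lies on line HW with HN:NW = 5:3 ⇒ N = (3/8, 0)
2. F lies on line HN with HF:FN = 5:1 ⇒ F = (23/48, 0)
2·[FVH] = -25/48, 2·[VNH] = 5/8
[FVH]:[VNH] = -25/48:5/8 = -5/6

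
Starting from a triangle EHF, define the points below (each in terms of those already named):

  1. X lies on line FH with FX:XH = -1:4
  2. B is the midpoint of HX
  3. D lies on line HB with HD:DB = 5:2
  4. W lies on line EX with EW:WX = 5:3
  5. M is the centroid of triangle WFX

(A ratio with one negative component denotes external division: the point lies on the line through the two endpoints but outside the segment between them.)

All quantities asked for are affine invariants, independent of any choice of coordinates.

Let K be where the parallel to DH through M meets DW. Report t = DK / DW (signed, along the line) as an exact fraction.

Assign E = (0, 0), H = (1, 0), F = (0, 1) — the answer is frame-independent, so this choice is without loss of generality.
1. X lies on line FH with FX:XH = -1:4 ⇒ X = (-1/3, 4/3)
2. B is the midpoint of HX ⇒ B = (1/3, 2/3)
3. D lies on line HB with HD:DB = 5:2 ⇒ D = (11/21, 10/21)
4. W lies on line EX with EW:WX = 5:3 ⇒ W = (-5/24, 5/6)
5. M is the centroid of triangle WFX ⇒ M = (-13/72, 19/18)
through M parallel to DH: direction (10/21, -10/21); meets DW at K = (47/168, 25/42)
K = D + t·(W−D) with t = 1/3

t = 1/3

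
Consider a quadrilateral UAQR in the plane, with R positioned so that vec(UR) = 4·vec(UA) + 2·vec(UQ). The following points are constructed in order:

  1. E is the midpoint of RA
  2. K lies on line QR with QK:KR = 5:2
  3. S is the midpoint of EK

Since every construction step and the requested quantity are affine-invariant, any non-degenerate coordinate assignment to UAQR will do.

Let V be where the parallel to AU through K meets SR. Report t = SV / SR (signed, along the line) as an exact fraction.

Set U = (0, 0), A = (1, 0), Q = (0, 1), R = (4, 2); any affine frame gives the same invariant.
1. E is the midpoint of RA ⇒ E = (5/2, 1)
2. K lies on line QR with QK:KR = 5:2 ⇒ K = (20/7, 12/7)
3. S is the midpoint of EK ⇒ S = (75/28, 19/14)
through K parallel to AU: direction (-1, 0); meets SR at V = (215/63, 12/7)
V = S + t·(R−S) with t = 5/9

t = 5/9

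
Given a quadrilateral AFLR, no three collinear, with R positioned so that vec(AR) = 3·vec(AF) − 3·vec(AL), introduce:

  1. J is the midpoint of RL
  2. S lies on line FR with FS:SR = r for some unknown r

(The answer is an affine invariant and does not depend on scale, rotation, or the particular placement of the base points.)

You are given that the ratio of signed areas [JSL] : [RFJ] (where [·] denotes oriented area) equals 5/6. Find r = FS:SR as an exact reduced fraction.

r = 1/5

Set A = (0, 0), F = (1, 0), L = (0, 1), R = (3, -3); any affine frame gives the same invariant.
1. J is the midpoint of RL ⇒ J = (3/2, -1)
2. With FS:SR = r, write λ = r/(r+1) so S = F + λ·(R−F); S is affine-linear in λ
Every point depending on S is an affine combination of S and λ-independent points, so each such coordinate is linear in λ; the λ² term in each signed area is a multiple of (R−F)×(R−F) = 0, so 2·[JSL] and 2·[RFJ] are each linear in λ. Evaluating at λ=0 and λ=1:
  2·[JSL] = -1/2·λ + 1/2,   2·[RFJ] = 1/2
So [JSL]:[RFJ] = (-1/2·λ + 1/2) / (1/2). Setting this equal to 5/6:
  -1/2·λ + 1/2 = 5/6·(1/2)  ⇒  λ = 1/6
Then r = λ/(1−λ) = (1/6)/(5/6) = 1/5. Check: with r = 1/5, S = (4/3, -1/2) and [JSL]:[RFJ] = 5/6 as required.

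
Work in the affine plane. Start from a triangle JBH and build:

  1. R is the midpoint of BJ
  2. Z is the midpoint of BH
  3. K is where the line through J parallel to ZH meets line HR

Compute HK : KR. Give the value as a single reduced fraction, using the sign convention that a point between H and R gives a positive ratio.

Choose coordinates J = (0, 0), B = (1, 0), H = (0, 1).
1. R is the midpoint of BJ ⇒ R = (1/2, 0)
2. Z is the midpoint of BH ⇒ Z = (1/2, 1/2)
3. K is where the line through J parallel to ZH meets line HR ⇒ K = (1, -1)
K = H + t·(R−H) with t = 2, so HK:KR = t:(1−t) = 2:-1

HK:KR = -2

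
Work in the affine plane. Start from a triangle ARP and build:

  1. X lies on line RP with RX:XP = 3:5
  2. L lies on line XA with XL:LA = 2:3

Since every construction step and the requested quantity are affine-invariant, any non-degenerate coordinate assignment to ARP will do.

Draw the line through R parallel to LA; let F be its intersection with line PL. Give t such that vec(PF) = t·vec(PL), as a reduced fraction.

t = 8/5

Choose coordinates A = (0, 0), R = (1, 0), P = (0, 1).
1. X lies on line RP with RX:XP = 3:5 ⇒ X = (5/8, 3/8)
2. L lies on line XA with XL:LA = 2:3 ⇒ L = (3/8, 9/40)
through R parallel to LA: direction (-3/8, -9/40); meets PL at F = (3/5, -6/25)
F = P + t·(L−P) with t = 8/5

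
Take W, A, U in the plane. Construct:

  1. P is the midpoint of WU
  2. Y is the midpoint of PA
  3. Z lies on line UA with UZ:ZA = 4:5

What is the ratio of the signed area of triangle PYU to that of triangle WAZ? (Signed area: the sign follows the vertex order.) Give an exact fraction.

[PYU]:[WAZ] = 9/20

Set W = (0, 0), A = (1, 0), U = (0, 1); any affine frame gives the same invariant.
1. P is the midpoint of WU ⇒ P = (0, 1/2)
2. Y is the midpoint of PA ⇒ Y = (1/2, 1/4)
3. Z lies on line UA with UZ:ZA = 4:5 ⇒ Z = (4/9, 5/9)
2·[PYU] = 1/4, 2·[WAZ] = 5/9
[PYU]:[WAZ] = 1/4:5/9 = 9/20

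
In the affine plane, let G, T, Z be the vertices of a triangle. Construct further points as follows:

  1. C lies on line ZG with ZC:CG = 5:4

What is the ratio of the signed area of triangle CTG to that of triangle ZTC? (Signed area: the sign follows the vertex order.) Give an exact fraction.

Assign G = (0, 0), T = (1, 0), Z = (0, 1) — the answer is frame-independent, so this choice is without loss of generality.
1. C lies on line ZG with ZC:CG = 5:4 ⇒ C = (0, 4/9)
2·[CTG] = -4/9, 2·[ZTC] = -5/9
[CTG]:[ZTC] = -4/9:-5/9 = 4/5

[CTG]:[ZTC] = 4/5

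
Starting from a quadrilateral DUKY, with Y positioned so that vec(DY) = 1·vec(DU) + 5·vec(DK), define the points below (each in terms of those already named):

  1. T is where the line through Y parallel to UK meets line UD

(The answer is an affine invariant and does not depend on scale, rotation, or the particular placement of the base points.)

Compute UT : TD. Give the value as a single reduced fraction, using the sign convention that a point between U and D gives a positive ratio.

Work in coordinates with D = (0, 0), U = (1, 0), K = (0, 1), Y = (1, 5).
1. T is where the line through Y parallel to UK meets line UD ⇒ T = (6, 0)
T = U + t·(D−U) with t = -5, so UT:TD = t:(1−t) = -5:6

UT:TD = -5/6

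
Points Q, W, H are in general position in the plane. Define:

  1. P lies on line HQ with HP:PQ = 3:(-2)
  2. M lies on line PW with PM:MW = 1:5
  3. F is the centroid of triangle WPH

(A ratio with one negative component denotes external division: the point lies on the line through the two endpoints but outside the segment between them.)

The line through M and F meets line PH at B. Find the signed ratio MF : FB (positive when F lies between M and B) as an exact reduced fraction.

MF:FB = -1/2

Work in coordinates with Q = (0, 0), W = (1, 0), H = (0, 1).
1. P lies on line HQ with HP:PQ = 3:(-2) ⇒ P = (0, -2)
2. M lies on line PW with PM:MW = 1:5 ⇒ M = (1/6, -5/3)
3. F is the centroid of triangle WPH ⇒ F = (1/3, -1/3)
line MF meets PH at B = (0, -3)
F = M + t·(B−M) with t = -1, so MF:FB = -1:2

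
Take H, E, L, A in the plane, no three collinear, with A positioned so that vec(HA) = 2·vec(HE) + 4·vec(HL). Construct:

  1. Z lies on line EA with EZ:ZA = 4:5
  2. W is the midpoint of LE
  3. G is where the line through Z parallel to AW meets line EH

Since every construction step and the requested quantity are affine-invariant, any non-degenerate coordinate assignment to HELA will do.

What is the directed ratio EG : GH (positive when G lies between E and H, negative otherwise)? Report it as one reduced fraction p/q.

EG:GH = 20/43

Work in coordinates with H = (0, 0), E = (1, 0), L = (0, 1), A = (2, 4).
1. Z lies on line EA with EZ:ZA = 4:5 ⇒ Z = (13/9, 16/9)
2. W is the midpoint of LE ⇒ W = (1/2, 1/2)
3. G is where the line through Z parallel to AW meets line EH ⇒ G = (43/63, 0)
G = E + t·(H−E) with t = 20/63, so EG:GH = t:(1−t) = 20/63:43/63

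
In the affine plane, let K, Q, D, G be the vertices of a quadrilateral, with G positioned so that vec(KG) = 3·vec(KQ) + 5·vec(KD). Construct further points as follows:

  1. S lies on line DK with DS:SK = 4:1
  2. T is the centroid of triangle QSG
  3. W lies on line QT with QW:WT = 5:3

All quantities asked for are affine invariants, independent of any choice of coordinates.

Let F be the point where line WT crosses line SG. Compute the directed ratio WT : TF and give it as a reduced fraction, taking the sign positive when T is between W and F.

Set K = (0, 0), Q = (1, 0), D = (0, 1), G = (3, 5); any affine frame gives the same invariant.
1. S lies on line DK with DS:SK = 4:1 ⇒ S = (0, 1/5)
2. T is the centroid of triangle QSG ⇒ T = (4/3, 26/15)
3. W lies on line QT with QW:WT = 5:3 ⇒ W = (29/24, 13/12)
line WT meets SG at F = (3/2, 13/5)
T = W + t·(F−W) with t = 3/7, so WT:TF = 3/7:4/7

WT:TF = 3/4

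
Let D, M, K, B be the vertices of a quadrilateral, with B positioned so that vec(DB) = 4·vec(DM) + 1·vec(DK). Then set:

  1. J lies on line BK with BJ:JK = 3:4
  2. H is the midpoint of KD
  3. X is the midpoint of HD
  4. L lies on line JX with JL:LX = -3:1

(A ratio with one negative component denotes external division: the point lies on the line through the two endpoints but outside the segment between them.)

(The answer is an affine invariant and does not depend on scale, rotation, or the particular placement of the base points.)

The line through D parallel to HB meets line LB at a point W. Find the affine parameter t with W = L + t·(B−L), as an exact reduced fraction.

t = -1/27

Assign D = (0, 0), M = (1, 0), K = (0, 1), B = (4, 1) — the answer is frame-independent, so this choice is without loss of generality.
1. J lies on line BK with BJ:JK = 3:4 ⇒ J = (16/7, 1)
2. H is the midpoint of KD ⇒ H = (0, 1/2)
3. X is the midpoint of HD ⇒ X = (0, 1/4)
4. L lies on line JX with JL:LX = -3:1 ⇒ L = (-8/7, -1/8)
through D parallel to HB: direction (4, 1/2); meets LB at W = (-4/3, -1/6)
W = L + t·(B−L) with t = -1/27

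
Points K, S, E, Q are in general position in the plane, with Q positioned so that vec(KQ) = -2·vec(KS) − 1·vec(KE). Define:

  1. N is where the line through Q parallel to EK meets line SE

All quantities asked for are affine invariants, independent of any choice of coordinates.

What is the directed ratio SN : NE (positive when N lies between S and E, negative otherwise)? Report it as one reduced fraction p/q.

SN:NE = -3/2

Assign K = (0, 0), S = (1, 0), E = (0, 1), Q = (-2, -1) — the answer is frame-independent, so this choice is without loss of generality.
1. N is where the line through Q parallel to EK meets line SE ⇒ N = (-2, 3)
N = S + t·(E−S) with t = 3, so SN:NE = t:(1−t) = 3:-2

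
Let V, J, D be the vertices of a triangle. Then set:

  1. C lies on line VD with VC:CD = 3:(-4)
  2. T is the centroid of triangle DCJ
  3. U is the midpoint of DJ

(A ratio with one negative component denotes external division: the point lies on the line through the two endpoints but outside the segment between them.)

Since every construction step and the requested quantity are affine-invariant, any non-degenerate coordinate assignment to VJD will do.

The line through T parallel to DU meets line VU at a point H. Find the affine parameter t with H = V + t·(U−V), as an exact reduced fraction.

t = -1/3

Set V = (0, 0), J = (1, 0), D = (0, 1); any affine frame gives the same invariant.
1. C lies on line VD with VC:CD = 3:(-4) ⇒ C = (0, -3)
2. T is the centroid of triangle DCJ ⇒ T = (1/3, -2/3)
3. U is the midpoint of DJ ⇒ U = (1/2, 1/2)
through T parallel to DU: direction (1/2, -1/2); meets VU at H = (-1/6, -1/6)
H = V + t·(U−V) with t = -1/3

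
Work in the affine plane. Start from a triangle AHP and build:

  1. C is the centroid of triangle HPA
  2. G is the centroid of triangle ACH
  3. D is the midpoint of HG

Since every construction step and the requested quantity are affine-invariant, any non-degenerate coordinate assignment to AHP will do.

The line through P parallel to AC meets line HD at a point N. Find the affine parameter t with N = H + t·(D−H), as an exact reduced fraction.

Set A = (0, 0), H = (1, 0), P = (0, 1); any affine frame gives the same invariant.
1. C is the centroid of triangle HPA ⇒ C = (1/3, 1/3)
2. G is the centroid of triangle ACH ⇒ G = (4/9, 1/9)
3. D is the midpoint of HG ⇒ D = (13/18, 1/18)
through P parallel to AC: direction (1/3, 1/3); meets HD at N = (-2/3, 1/3)
N = H + t·(D−H) with t = 6

t = 6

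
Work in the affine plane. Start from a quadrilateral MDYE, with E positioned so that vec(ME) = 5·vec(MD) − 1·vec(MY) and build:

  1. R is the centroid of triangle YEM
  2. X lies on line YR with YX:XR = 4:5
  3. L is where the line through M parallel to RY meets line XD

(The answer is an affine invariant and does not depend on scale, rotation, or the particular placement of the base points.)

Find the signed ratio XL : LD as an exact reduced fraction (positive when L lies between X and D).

Set M = (0, 0), D = (1, 0), Y = (0, 1), E = (5, -1); any affine frame gives the same invariant.
1. R is the centroid of triangle YEM ⇒ R = (5/3, 0)
2. X lies on line YR with YX:XR = 4:5 ⇒ X = (20/27, 5/9)
3. L is where the line through M parallel to RY meets line XD ⇒ L = (25/18, -5/6)
L = X + t·(D−X) with t = 5/2, so XL:LD = t:(1−t) = 5/2:-3/2

XL:LD = -5/3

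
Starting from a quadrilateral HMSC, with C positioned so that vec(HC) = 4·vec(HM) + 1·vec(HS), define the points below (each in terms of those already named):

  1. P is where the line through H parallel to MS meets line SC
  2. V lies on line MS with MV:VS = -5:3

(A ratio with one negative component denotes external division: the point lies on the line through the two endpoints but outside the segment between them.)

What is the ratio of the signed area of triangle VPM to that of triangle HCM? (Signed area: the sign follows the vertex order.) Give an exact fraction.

[VPM]:[HCM] = -5/2

Assign H = (0, 0), M = (1, 0), S = (0, 1), C = (4, 1) — the answer is frame-independent, so this choice is without loss of generality.
1. P is where the line through H parallel to MS meets line SC ⇒ P = (-1, 1)
2. V lies on line MS with MV:VS = -5:3 ⇒ V = (-3/2, 5/2)
2·[VPM] = 5/2, 2·[HCM] = -1
[VPM]:[HCM] = 5/2:-1 = -5/2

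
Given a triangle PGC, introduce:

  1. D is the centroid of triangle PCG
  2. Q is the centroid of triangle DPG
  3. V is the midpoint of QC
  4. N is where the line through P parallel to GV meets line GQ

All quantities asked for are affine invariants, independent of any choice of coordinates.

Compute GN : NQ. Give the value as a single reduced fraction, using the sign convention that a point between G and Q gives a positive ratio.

GN:NQ = -5/3

Choose coordinates P = (0, 0), G = (1, 0), C = (0, 1).
1. D is the centroid of triangle PCG ⇒ D = (1/3, 1/3)
2. Q is the centroid of triangle DPG ⇒ Q = (4/9, 1/9)
3. V is the midpoint of QC ⇒ V = (2/9, 5/9)
4. N is where the line through P parallel to GV meets line GQ ⇒ N = (-7/18, 5/18)
N = G + t·(Q−G) with t = 5/2, so GN:NQ = t:(1−t) = 5/2:-3/2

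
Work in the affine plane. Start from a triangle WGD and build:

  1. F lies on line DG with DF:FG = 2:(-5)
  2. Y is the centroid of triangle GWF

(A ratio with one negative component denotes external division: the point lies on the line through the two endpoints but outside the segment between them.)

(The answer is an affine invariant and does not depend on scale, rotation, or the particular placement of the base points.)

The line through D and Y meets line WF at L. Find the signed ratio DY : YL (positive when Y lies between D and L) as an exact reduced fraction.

DY:YL = 1/5

Assign W = (0, 0), G = (1, 0), D = (0, 1) — the answer is frame-independent, so this choice is without loss of generality.
1. F lies on line DG with DF:FG = 2:(-5) ⇒ F = (-2/3, 5/3)
2. Y is the centroid of triangle GWF ⇒ Y = (1/9, 5/9)
line DY meets WF at L = (2/3, -5/3)
Y = D + t·(L−D) with t = 1/6, so DY:YL = 1/6:5/6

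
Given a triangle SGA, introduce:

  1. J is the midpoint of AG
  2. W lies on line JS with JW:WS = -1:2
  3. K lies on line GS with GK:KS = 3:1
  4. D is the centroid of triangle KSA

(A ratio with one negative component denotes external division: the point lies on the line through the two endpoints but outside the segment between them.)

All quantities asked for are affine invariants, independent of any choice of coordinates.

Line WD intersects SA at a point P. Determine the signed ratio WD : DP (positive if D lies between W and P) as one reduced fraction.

Work in coordinates with S = (0, 0), G = (1, 0), A = (0, 1).
1. J is the midpoint of AG ⇒ J = (1/2, 1/2)
2. W lies on line JS with JW:WS = -1:2 ⇒ W = (1, 1)
3. K lies on line GS with GK:KS = 3:1 ⇒ K = (1/4, 0)
4. D is the centroid of triangle KSA ⇒ D = (1/12, 1/3)
line WD meets SA at P = (0, 3/11)
D = W + t·(P−W) with t = 11/12, so WD:DP = 11/12:1/12

WD:DP = 11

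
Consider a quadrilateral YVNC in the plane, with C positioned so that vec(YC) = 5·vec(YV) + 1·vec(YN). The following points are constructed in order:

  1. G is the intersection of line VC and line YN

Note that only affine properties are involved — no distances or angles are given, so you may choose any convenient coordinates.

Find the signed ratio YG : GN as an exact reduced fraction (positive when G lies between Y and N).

YG:GN = -1/5

Work in coordinates with Y = (0, 0), V = (1, 0), N = (0, 1), C = (5, 1).
1. G is the intersection of line VC and line YN ⇒ G = (0, -1/4)
G = Y + t·(N−Y) with t = -1/4, so YG:GN = t:(1−t) = -1/4:5/4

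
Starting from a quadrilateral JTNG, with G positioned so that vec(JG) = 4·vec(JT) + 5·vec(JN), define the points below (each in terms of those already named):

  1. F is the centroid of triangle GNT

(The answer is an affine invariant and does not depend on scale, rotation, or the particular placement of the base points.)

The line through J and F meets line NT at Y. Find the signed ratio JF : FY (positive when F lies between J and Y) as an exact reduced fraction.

JF:FY = -11/8

Choose coordinates J = (0, 0), T = (1, 0), N = (0, 1), G = (4, 5).
1. F is the centroid of triangle GNT ⇒ F = (5/3, 2)
line JF meets NT at Y = (5/11, 6/11)
F = J + t·(Y−J) with t = 11/3, so JF:FY = 11/3:-8/3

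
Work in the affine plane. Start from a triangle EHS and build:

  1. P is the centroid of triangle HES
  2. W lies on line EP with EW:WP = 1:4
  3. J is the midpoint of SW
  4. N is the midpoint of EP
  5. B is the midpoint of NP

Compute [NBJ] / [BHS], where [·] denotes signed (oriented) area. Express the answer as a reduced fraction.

[NBJ]:[BHS] = 1/12

Work in coordinates with E = (0, 0), H = (1, 0), S = (0, 1).
1. P is the centroid of triangle HES ⇒ P = (1/3, 1/3)
2. W lies on line EP with EW:WP = 1:4 ⇒ W = (1/15, 1/15)
3. J is the midpoint of SW ⇒ J = (1/30, 8/15)
4. N is the midpoint of EP ⇒ N = (1/6, 1/6)
5. B is the midpoint of NP ⇒ B = (1/4, 1/4)
2·[NBJ] = 1/24, 2·[BHS] = 1/2
[NBJ]:[BHS] = 1/24:1/2 = 1/12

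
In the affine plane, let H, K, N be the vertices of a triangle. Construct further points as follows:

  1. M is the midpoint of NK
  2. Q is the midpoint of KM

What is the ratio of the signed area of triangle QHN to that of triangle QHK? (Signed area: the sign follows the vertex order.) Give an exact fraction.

Work in coordinates with H = (0, 0), K = (1, 0), N = (0, 1).
1. M is the midpoint of NK ⇒ M = (1/2, 1/2)
2. Q is the midpoint of KM ⇒ Q = (3/4, 1/4)
2·[QHN] = -3/4, 2·[QHK] = 1/4
[QHN]:[QHK] = -3/4:1/4 = -3

[QHN]:[QHK] = -3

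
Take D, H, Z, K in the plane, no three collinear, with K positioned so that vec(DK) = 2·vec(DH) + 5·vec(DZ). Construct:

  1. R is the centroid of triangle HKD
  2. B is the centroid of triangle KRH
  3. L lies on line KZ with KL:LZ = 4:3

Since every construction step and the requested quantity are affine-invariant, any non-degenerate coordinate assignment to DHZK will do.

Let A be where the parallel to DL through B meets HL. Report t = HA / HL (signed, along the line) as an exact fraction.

Set D = (0, 0), H = (1, 0), Z = (0, 1), K = (2, 5); any affine frame gives the same invariant.
1. R is the centroid of triangle HKD ⇒ R = (1, 5/3)
2. B is the centroid of triangle KRH ⇒ B = (4/3, 20/9)
3. L lies on line KZ with KL:LZ = 4:3 ⇒ L = (6/7, 19/7)
through B parallel to DL: direction (6/7, 19/7); meets HL at A = (18/19, 1)
A = H + t·(L−H) with t = 7/19

t = 7/19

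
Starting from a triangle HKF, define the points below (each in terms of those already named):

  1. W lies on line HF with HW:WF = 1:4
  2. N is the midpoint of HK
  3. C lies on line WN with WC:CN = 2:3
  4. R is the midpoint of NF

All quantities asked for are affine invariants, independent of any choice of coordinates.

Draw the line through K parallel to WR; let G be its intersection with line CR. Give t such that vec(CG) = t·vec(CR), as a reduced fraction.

Assign H = (0, 0), K = (1, 0), F = (0, 1) — the answer is frame-independent, so this choice is without loss of generality.
1. W lies on line HF with HW:WF = 1:4 ⇒ W = (0, 1/5)
2. N is the midpoint of HK ⇒ N = (1/2, 0)
3. C lies on line WN with WC:CN = 2:3 ⇒ C = (1/5, 3/25)
4. R is the midpoint of NF ⇒ R = (1/4, 1/2)
through K parallel to WR: direction (1/4, 3/10); meets CR at G = (1/32, -93/80)
G = C + t·(R−C) with t = -27/8

t = -27/8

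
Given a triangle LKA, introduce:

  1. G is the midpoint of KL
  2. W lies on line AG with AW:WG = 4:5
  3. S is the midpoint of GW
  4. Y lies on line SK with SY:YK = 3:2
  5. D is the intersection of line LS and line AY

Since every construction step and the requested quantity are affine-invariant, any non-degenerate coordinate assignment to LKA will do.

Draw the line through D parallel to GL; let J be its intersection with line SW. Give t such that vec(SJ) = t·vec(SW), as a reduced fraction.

Choose coordinates L = (0, 0), K = (1, 0), A = (0, 1).
1. G is the midpoint of KL ⇒ G = (1/2, 0)
2. W lies on line AG with AW:WG = 4:5 ⇒ W = (2/9, 5/9)
3. S is the midpoint of GW ⇒ S = (13/36, 5/18)
4. Y lies on line SK with SY:YK = 3:2 ⇒ Y = (67/90, 1/9)
5. D is the intersection of line LS and line AY ⇒ D = (871/1710, 67/171)
through D parallel to GL: direction (-1/2, 0); meets SW at J = (52/171, 67/171)
J = S + t·(W−S) with t = 39/95

t = 39/95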